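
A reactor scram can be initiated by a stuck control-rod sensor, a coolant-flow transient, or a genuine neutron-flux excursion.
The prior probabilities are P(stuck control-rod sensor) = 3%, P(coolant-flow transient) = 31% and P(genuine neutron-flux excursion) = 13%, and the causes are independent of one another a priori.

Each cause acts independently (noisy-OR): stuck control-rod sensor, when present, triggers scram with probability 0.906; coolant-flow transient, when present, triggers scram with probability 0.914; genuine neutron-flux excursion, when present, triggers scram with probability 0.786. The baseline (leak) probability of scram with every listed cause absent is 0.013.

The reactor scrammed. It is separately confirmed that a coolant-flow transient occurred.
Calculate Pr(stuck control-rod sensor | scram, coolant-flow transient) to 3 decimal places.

Pr(stuck control-rod sensor | scram, coolant-flow transient) ≈ 0.032

Under noisy-OR, P(scram | causes) = 1 − (1−0.013)·∏(1−qᵢ) over the active causes.
Sum P(scram|·) weighted by the priors over the 4 (stuck control-rod sensor, genuine neutron-flux excursion) configurations:
  P(scram | coolant-flow transient) = 0.915118·0.97·0.87 + 0.981835·0.97·0.13 + 0.992021·0.03·0.87 + 0.998293·0.03·0.13
        = 0.772268 + 0.123809 + 0.025892 + 0.003893 = 0.925862
Keeping only the stuck control-rod sensor-present terms gives 0.029785, so
  P(stuck control-rod sensor | scram, coolant-flow transient) = 0.029785 / 0.925862 ≈ 0.032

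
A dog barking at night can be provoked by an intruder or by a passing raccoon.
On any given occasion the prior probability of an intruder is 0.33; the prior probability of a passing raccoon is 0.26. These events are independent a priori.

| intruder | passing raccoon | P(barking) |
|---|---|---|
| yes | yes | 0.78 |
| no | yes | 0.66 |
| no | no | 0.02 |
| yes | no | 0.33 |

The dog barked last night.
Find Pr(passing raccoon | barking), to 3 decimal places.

Pr(passing raccoon | barking) ≈ 0.668

For the numerator, keep only passing raccoon=true terms: 0.114972 + 0.066924 = 0.181896
Normalizer over all consistent configurations: 0.02*0.67*0.74 + 0.66*0.67*0.26 + 0.33*0.33*0.74 + 0.78*0.33*0.26 = 0.272398
P(passing raccoon | barking) = 0.181896/0.272398 ≈ 0.668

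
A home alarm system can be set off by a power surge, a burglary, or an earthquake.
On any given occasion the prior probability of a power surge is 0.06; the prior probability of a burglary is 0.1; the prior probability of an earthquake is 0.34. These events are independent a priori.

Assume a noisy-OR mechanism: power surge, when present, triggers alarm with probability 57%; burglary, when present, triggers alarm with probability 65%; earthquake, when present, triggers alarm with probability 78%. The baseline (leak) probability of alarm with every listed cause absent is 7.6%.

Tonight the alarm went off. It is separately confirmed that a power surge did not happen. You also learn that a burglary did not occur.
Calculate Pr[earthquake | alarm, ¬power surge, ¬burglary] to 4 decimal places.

Pr[earthquake | alarm, ¬power surge, ¬burglary] ≈ 0.8438

Under noisy-OR, P(alarm | causes) = 1 − (1−0.076)·∏(1−qᵢ) over the active causes.
Numerator (weight on configurations with earthquake): 0.79672·0.34 = 0.270885
Normalizer over all consistent configurations: 0.076·0.66 + 0.79672·0.34 = 0.321045
Posterior = 0.270885 / 0.321045 ≈ 0.8438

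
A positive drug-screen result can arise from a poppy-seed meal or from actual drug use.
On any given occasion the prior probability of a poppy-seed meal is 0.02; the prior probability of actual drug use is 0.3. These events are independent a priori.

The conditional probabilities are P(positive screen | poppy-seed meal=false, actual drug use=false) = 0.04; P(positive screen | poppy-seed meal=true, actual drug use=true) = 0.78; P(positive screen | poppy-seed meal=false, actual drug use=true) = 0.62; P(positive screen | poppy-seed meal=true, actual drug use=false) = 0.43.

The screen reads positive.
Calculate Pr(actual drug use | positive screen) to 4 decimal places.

Pr(actual drug use | positive screen) ≈ 0.8482

For the numerator, keep only actual drug use=true terms: 0.182280 + 0.004680 = 0.186960
The normalizing constant is 0.04*0.98*0.7 + 0.62*0.98*0.3 + 0.43*0.02*0.7 + 0.78*0.02*0.3 = 0.220420
P(actual drug use | positive screen) = 0.186960/0.220420 ≈ 0.8482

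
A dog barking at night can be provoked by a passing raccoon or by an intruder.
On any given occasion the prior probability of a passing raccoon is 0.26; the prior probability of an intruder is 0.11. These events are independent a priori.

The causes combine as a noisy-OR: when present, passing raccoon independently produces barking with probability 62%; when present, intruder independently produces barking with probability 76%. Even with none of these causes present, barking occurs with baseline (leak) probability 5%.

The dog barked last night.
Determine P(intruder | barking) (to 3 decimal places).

Under noisy-OR, P(barking | causes) = 1 − (1−0.05)·∏(1−qᵢ) over the active causes.
Sum P(barking|·) weighted by the priors over the 4 (passing raccoon, intruder) configurations:
  P(barking) = 0.05·0.74·0.89 + 0.772·0.74·0.11 + 0.639·0.26·0.89 + 0.91336·0.26·0.11
        = 0.032930 + 0.062841 + 0.147865 + 0.026122 = 0.269758
Configurations with intruder contribute 0.088963, so
  P(intruder | barking) = 0.088963 / 0.269758 ≈ 0.330

P(intruder | barking) ≈ 0.330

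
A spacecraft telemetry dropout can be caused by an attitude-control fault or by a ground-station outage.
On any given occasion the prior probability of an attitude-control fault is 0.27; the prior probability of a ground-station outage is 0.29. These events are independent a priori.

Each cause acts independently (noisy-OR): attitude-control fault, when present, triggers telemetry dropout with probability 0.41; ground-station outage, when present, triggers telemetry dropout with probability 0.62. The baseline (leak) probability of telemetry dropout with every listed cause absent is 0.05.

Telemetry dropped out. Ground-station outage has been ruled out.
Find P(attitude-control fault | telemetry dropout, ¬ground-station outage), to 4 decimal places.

P(attitude-control fault | telemetry dropout, ¬ground-station outage) ≈ 0.7648

Under noisy-OR, P(telemetry dropout | causes) = 1 − (1−0.05)·∏(1−qᵢ) over the active causes.
P(telemetry dropout | ¬ground-station outage) = 0.05·0.73 + 0.4395·0.27 = 0.036500 + 0.118665 = 0.155165
Restricting to configurations with attitude-control fault present: 0.4395·0.27 = 0.118665.
P(attitude-control fault | telemetry dropout, ¬ground-station outage) = 0.118665 / 0.155165 ≈ 0.7648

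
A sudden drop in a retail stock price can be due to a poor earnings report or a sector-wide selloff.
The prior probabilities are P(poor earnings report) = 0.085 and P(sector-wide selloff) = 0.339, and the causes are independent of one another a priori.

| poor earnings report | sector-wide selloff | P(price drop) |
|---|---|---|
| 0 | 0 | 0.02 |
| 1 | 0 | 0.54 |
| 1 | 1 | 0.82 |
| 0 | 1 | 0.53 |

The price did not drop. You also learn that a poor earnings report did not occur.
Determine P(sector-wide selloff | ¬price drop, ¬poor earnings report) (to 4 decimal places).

Numerator (weight on configurations with sector-wide selloff): 0.47·0.339 = 0.159330
Denominator P(¬price drop | ¬poor earnings report): 0.98·0.661 + 0.47·0.339 = 0.807110
P(sector-wide selloff | ¬price drop, ¬poor earnings report) = 0.159330/0.807110 ≈ 0.1974

P(sector-wide selloff | ¬price drop, ¬poor earnings report) ≈ 0.1974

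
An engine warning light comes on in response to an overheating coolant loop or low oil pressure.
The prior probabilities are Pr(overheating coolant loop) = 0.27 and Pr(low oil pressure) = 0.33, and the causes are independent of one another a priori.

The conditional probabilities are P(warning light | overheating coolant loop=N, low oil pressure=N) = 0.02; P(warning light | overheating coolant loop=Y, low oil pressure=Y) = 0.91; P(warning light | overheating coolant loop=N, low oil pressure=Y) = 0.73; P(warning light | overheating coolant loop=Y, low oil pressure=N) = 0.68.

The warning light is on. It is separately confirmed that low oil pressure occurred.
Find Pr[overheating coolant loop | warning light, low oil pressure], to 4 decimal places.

Pr[overheating coolant loop | warning light, low oil pressure] ≈ 0.3156

P(warning light | low oil pressure) = 0.73·0.73 + 0.91·0.27 = 0.532900 + 0.245700 = 0.778600
Restricting to configurations with overheating coolant loop present: 0.91·0.27 = 0.245700.
So P(overheating coolant loop | warning light, low oil pressure) = 0.245700/0.778600 ≈ 0.3156.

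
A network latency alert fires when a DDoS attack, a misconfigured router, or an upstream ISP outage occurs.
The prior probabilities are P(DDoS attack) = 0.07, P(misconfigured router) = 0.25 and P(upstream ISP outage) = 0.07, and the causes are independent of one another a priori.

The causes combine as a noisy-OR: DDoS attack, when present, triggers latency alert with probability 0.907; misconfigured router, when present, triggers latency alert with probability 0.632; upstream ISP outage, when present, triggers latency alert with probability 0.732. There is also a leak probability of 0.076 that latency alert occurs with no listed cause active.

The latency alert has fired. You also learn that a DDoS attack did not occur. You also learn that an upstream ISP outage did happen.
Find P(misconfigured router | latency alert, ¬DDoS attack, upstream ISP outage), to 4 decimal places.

Under noisy-OR, P(latency alert | causes) = 1 − (1−0.076)·∏(1−qᵢ) over the active causes.
Weight on misconfigured router=true, given the evidence: 0.908871×0.25 = 0.227218
Normalizer over all consistent configurations: 0.752368×0.75 + 0.908871×0.25 = 0.791494
Posterior = 0.227218 / 0.791494 ≈ 0.2871

P(misconfigured router | latency alert, ¬DDoS attack, upstream ISP outage) ≈ 0.2871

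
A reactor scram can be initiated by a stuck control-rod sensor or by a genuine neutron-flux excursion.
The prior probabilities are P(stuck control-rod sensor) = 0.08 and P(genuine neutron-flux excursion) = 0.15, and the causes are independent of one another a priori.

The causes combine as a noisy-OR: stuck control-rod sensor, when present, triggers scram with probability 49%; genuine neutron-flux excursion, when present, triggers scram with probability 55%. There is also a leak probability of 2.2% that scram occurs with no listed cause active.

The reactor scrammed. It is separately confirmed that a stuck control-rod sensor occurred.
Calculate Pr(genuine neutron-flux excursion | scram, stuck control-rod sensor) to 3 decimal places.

Under noisy-OR, P(scram | causes) = 1 − (1−0.022)·∏(1−qᵢ) over the active causes.
For the numerator, keep only genuine neutron-flux excursion=true terms: 0.775549·0.15 = 0.116332
Denominator P(scram | stuck control-rod sensor): 0.50122·0.85 + 0.775549·0.15 = 0.542369
P(genuine neutron-flux excursion | scram, stuck control-rod sensor) = 0.116332/0.542369 ≈ 0.214

Pr(genuine neutron-flux excursion | scram, stuck control-rod sensor) ≈ 0.214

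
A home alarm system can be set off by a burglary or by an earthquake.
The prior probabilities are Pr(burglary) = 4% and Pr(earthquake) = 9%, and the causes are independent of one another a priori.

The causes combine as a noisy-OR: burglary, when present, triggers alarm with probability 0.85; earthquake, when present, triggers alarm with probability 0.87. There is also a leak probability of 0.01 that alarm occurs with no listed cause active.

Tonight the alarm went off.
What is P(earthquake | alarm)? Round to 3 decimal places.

Under noisy-OR, P(alarm | causes) = 1 − (1−0.01)·∏(1−qᵢ) over the active causes.
Weight on earthquake=true, given the evidence: 0.075280 + 0.003531 = 0.078811
The normalizing constant is 0.01×0.96×0.91 + 0.8713×0.96×0.09 + 0.8515×0.04×0.91 + 0.980695×0.04×0.09 = 0.118542
P(earthquake | alarm) = 0.078811/0.118542 ≈ 0.665

P(earthquake | alarm) ≈ 0.665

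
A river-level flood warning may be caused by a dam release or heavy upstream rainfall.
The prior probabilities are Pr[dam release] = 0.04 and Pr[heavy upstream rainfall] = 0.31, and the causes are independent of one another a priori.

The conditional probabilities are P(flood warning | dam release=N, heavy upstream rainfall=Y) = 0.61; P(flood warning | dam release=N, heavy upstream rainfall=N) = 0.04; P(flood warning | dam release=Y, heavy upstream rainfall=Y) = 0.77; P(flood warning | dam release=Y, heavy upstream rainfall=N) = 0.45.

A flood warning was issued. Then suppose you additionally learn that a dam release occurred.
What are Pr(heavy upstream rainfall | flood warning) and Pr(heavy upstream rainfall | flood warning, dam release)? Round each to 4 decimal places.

By total probability over the 4 (dam release, heavy upstream rainfall) configurations:
  P(flood warning) = 0.04·0.96·0.69 + 0.61·0.96·0.31 + 0.45·0.04·0.69 + 0.77·0.04·0.31
        = 0.026496 + 0.181536 + 0.012420 + 0.009548 = 0.230000
Keeping only the heavy upstream rainfall-present terms gives 0.191084, so
  P(heavy upstream rainfall | flood warning) = 0.191084 / 0.230000 ≈ 0.8308

Now also conditioning on dam release=true:
Weight on heavy upstream rainfall=true, given the evidence: 0.77*0.31 = 0.238700
Denominator P(flood warning | dam release): 0.45*0.69 + 0.77*0.31 = 0.549200
Posterior = 0.238700 / 0.549200 ≈ 0.4346
This is intercausal reasoning (explaining away): once dam release accounts for the flood warning, heavy upstream rainfall becomes less likely.

Pr(heavy upstream rainfall | flood warning) ≈ 0.8308; Pr(heavy upstream rainfall | flood warning, dam release) ≈ 0.4346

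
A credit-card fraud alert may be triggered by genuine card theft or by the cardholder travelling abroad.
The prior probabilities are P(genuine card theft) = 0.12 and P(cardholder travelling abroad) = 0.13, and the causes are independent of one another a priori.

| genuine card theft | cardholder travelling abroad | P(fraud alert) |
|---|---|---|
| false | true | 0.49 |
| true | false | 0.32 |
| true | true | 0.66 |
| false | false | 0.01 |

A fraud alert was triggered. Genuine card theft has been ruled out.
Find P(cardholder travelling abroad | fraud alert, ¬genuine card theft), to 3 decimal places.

P(cardholder travelling abroad | fraud alert, ¬genuine card theft) ≈ 0.880

For the numerator, keep only cardholder travelling abroad=true terms: 0.49·0.13 = 0.063700
Denominator P(fraud alert | ¬genuine card theft): 0.01·0.87 + 0.49·0.13 = 0.072400
Posterior = 0.063700 / 0.072400 ≈ 0.880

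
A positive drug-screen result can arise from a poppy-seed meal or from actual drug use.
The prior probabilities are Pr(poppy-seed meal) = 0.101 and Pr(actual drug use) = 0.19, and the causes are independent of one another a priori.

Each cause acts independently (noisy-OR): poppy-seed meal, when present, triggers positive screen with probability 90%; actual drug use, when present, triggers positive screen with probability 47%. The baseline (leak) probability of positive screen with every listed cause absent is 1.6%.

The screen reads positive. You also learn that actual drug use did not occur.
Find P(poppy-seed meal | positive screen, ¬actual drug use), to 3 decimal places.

Under noisy-OR, P(positive screen | causes) = 1 − (1−0.016)·∏(1−qᵢ) over the active causes.
P(positive screen | ¬actual drug use) = 0.016·0.899 + 0.9016·0.101 = 0.014384 + 0.091062 = 0.105446
Restricting to configurations with poppy-seed meal present: 0.9016·0.101 = 0.091062.
P(poppy-seed meal | positive screen, ¬actual drug use) = 0.091062 / 0.105446 ≈ 0.864

P(poppy-seed meal | positive screen, ¬actual drug use) ≈ 0.864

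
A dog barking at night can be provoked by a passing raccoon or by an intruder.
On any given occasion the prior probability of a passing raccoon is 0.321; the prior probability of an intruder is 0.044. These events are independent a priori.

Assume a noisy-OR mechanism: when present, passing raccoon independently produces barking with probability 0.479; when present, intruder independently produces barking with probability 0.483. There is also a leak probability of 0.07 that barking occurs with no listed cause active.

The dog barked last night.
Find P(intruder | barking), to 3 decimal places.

Under noisy-OR, P(barking | causes) = 1 − (1−0.07)·∏(1−qᵢ) over the active causes.
By total probability over the 4 (passing raccoon, intruder) configurations:
  P(barking) = 0.07*0.679*0.956 + 0.51919*0.679*0.044 + 0.51547*0.321*0.956 + 0.749498*0.321*0.044
        = 0.045439 + 0.015511 + 0.158185 + 0.010586 = 0.229721
Keeping only the intruder-present terms gives 0.026097, so
  P(intruder | barking) = 0.026097 / 0.229721 ≈ 0.114

P(intruder | barking) ≈ 0.114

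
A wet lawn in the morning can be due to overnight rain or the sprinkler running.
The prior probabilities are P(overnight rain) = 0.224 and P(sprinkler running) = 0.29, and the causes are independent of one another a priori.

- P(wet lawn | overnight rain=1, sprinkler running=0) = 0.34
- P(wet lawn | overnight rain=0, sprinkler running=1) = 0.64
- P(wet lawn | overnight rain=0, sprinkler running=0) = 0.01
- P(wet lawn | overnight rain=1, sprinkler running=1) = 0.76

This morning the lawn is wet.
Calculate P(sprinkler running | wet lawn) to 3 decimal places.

P(sprinkler running | wet lawn) ≈ 0.764

Weight on sprinkler running=true, given the evidence: 0.144026 + 0.049370 = 0.193396
The normalizing constant is 0.01×0.776×0.71 + 0.64×0.776×0.29 + 0.34×0.224×0.71 + 0.76×0.224×0.29 = 0.252980
P(sprinkler running | wet lawn) = 0.193396/0.252980 ≈ 0.764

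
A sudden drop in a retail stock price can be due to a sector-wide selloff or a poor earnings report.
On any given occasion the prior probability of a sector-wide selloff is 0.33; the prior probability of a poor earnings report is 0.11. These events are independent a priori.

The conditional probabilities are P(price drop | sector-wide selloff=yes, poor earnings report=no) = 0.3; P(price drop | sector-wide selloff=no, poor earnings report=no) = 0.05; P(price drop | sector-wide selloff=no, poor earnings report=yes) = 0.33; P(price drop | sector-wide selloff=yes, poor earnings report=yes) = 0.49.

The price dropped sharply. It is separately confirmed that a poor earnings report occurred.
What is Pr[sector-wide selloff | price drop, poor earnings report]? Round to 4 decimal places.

Pr[sector-wide selloff | price drop, poor earnings report] ≈ 0.4224

Enumerate both values of sector-wide selloff and weight by the priors:
  P(price drop | poor earnings report) = 0.33*0.67 + 0.49*0.33
        = 0.221100 + 0.161700 = 0.382800
Configurations with sector-wide selloff contribute 0.161700, so
  P(sector-wide selloff | price drop, poor earnings report) = 0.161700 / 0.382800 ≈ 0.4224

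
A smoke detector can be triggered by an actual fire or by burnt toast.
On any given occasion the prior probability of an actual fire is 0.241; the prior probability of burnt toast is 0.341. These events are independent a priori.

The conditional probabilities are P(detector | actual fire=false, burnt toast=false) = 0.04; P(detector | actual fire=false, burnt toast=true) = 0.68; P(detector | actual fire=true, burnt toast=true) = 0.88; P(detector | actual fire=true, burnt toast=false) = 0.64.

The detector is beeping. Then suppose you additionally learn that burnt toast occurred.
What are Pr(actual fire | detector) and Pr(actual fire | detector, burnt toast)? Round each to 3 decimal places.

Pr(actual fire | detector) ≈ 0.470; Pr(actual fire | detector, burnt toast) ≈ 0.291

Numerator (weight on configurations with actual fire): 0.101644 + 0.072319 = 0.173963
Denominator P(detector): 0.04·0.759·0.659 + 0.68·0.759·0.341 + 0.64·0.241·0.659 + 0.88·0.241·0.341 = 0.369967
P(actual fire | detector) = 0.173963/0.369967 ≈ 0.470

With the extra evidence:
P(detector | burnt toast) = 0.68×0.759 + 0.88×0.241 = 0.516120 + 0.212080 = 0.728200
The actual fire-present share is 0.88×0.241 = 0.212080.
Hence the posterior is 0.212080/0.728200 ≈ 0.291.
The drop from 0.470 to 0.291 is the explaining-away (discounting) effect.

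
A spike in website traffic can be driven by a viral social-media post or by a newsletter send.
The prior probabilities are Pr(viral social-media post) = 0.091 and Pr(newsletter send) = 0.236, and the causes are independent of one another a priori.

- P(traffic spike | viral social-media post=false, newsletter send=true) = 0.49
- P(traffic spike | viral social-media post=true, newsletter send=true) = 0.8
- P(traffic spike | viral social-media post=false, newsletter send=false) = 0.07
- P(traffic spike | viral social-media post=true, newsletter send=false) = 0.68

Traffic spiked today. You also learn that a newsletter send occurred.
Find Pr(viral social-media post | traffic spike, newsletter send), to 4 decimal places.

Pr(viral social-media post | traffic spike, newsletter send) ≈ 0.1405

Weight on viral social-media post=true, given the evidence: 0.8·0.091 = 0.072800
The normalizing constant is 0.49·0.909 + 0.8·0.091 = 0.518210
Posterior = 0.072800 / 0.518210 ≈ 0.1405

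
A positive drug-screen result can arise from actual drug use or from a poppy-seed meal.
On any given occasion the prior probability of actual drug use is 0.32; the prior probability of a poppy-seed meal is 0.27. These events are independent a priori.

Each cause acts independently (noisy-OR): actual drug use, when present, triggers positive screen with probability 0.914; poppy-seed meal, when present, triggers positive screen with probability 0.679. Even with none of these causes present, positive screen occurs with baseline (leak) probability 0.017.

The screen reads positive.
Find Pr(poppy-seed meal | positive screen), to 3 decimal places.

Under noisy-OR, P(positive screen | causes) = 1 − (1−0.017)·∏(1−qᵢ) over the active causes.
P(positive screen) = 0.017×0.68×0.73 + 0.684457×0.68×0.27 + 0.915462×0.32×0.73 + 0.972863×0.32×0.27 = 0.008439 + 0.125666 + 0.213852 + 0.084055 = 0.432012
Restricting to configurations with poppy-seed meal present: 0.125666 + 0.084055 = 0.209721.
Hence the posterior is 0.209721/0.432012 ≈ 0.485.

Pr(poppy-seed meal | positive screen) ≈ 0.485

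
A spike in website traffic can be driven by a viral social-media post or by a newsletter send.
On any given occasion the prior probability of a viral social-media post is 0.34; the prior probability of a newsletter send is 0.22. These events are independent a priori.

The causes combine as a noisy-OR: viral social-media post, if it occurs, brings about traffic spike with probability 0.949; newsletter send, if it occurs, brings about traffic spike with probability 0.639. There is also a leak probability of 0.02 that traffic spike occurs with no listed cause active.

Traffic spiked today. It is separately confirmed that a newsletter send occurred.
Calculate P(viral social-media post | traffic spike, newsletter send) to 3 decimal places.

P(viral social-media post | traffic spike, newsletter send) ≈ 0.439

Under noisy-OR, P(traffic spike | causes) = 1 − (1−0.02)·∏(1−qᵢ) over the active causes.
P(traffic spike | newsletter send) = 0.64622×0.66 + 0.981957×0.34 = 0.426505 + 0.333865 = 0.760370
Of this, 0.333865 comes from 0.981957×0.34 (the viral social-media post=true cases).
Hence the posterior is 0.333865/0.760370 ≈ 0.439.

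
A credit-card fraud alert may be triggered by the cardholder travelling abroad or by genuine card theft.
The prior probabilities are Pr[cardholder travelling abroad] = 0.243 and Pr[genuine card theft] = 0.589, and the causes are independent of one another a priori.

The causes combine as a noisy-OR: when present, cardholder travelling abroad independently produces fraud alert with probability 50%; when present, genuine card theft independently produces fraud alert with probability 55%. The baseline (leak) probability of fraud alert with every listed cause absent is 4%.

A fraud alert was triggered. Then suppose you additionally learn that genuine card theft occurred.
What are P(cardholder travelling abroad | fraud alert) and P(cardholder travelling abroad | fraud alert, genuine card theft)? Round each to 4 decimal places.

P(cardholder travelling abroad | fraud alert) ≈ 0.3819; P(cardholder travelling abroad | fraud alert, genuine card theft) ≈ 0.3070

Under noisy-OR, P(fraud alert | causes) = 1 − (1−0.04)·∏(1−qᵢ) over the active causes.
P(fraud alert) = 0.04×0.757×0.411 + 0.568×0.757×0.589 + 0.52×0.243×0.411 + 0.784×0.243×0.589 = 0.012445 + 0.253256 + 0.051934 + 0.112212 = 0.429847
Restricting to configurations with cardholder travelling abroad present: 0.051934 + 0.112212 = 0.164146.
Hence the posterior is 0.164146/0.429847 ≈ 0.3819.

With the extra evidence:
P(fraud alert | genuine card theft) = 0.568*0.757 + 0.784*0.243 = 0.429976 + 0.190512 = 0.620488
The cardholder travelling abroad-present share is 0.784*0.243 = 0.190512.
Hence the posterior is 0.190512/0.620488 ≈ 0.3070.
Conditioning on genuine card theft lowers the posterior on cardholder travelling abroad: the classic explaining-away effect in a common-effect structure.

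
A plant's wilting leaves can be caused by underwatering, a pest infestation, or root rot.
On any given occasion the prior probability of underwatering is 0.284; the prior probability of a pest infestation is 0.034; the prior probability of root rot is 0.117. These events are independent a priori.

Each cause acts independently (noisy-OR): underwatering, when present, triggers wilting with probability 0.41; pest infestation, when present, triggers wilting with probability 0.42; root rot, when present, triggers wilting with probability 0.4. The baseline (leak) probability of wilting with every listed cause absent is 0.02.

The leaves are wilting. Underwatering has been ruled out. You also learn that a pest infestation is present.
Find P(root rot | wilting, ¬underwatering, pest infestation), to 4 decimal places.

P(root rot | wilting, ¬underwatering, pest infestation) ≈ 0.1683

Under noisy-OR, P(wilting | causes) = 1 − (1−0.02)·∏(1−qᵢ) over the active causes.
For the numerator, keep only root rot=true terms: 0.65896·0.117 = 0.077098
The normalizing constant is 0.4316·0.883 + 0.65896·0.117 = 0.458201
Posterior = 0.077098 / 0.458201 ≈ 0.1683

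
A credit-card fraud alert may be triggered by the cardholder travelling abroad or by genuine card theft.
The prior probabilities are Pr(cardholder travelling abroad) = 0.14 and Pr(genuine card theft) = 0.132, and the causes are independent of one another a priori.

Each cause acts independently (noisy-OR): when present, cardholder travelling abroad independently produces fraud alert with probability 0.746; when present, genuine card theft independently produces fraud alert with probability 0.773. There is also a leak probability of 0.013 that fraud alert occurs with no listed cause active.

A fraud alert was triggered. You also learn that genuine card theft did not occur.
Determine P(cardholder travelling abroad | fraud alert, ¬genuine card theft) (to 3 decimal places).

Under noisy-OR, P(fraud alert | causes) = 1 − (1−0.013)·∏(1−qᵢ) over the active causes.
Weight on cardholder travelling abroad=true, given the evidence: 0.749302×0.14 = 0.104902
Normalizer over all consistent configurations: 0.013×0.86 + 0.749302×0.14 = 0.116082
P(cardholder travelling abroad | fraud alert, ¬genuine card theft) = 0.104902/0.116082 ≈ 0.904

P(cardholder travelling abroad | fraud alert, ¬genuine card theft) ≈ 0.904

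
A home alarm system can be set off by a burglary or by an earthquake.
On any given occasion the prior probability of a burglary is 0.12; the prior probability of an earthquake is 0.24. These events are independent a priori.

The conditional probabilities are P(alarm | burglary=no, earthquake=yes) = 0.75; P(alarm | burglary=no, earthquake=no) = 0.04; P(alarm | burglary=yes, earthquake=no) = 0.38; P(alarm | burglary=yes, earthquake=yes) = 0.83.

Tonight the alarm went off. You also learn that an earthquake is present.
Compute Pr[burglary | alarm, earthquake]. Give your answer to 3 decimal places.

Pr[burglary | alarm, earthquake] ≈ 0.131

P(alarm | earthquake) = 0.75·0.88 + 0.83·0.12 = 0.660000 + 0.099600 = 0.759600
The burglary-present share is 0.83·0.12 = 0.099600.
P(burglary | alarm, earthquake) = 0.099600 / 0.759600 ≈ 0.131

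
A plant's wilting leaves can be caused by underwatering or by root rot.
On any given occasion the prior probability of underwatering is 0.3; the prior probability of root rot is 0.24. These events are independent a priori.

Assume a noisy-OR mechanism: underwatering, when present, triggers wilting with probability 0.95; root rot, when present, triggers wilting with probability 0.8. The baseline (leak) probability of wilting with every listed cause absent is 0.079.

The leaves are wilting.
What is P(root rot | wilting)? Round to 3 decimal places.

Under noisy-OR, P(wilting | causes) = 1 − (1−0.079)·∏(1−qᵢ) over the active causes.
Numerator (weight on configurations with root rot): 0.137054 + 0.071337 = 0.208391
The normalizing constant is 0.079·0.7·0.76 + 0.8158·0.7·0.24 + 0.95395·0.3·0.76 + 0.99079·0.3·0.24 = 0.467920
Posterior = 0.208391 / 0.467920 ≈ 0.445

P(root rot | wilting) ≈ 0.445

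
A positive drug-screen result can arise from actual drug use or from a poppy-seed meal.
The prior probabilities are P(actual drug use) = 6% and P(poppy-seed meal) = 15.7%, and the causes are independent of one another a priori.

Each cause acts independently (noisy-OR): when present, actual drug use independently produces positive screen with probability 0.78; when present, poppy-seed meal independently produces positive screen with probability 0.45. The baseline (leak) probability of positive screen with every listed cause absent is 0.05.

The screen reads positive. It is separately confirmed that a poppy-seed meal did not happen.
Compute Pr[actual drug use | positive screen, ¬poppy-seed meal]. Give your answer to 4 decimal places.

Pr[actual drug use | positive screen, ¬poppy-seed meal] ≈ 0.5024

Under noisy-OR, P(positive screen | causes) = 1 − (1−0.05)·∏(1−qᵢ) over the active causes.
P(positive screen | ¬poppy-seed meal) = 0.05·0.94 + 0.791·0.06 = 0.047000 + 0.047460 = 0.094460
Of this, 0.047460 comes from 0.791·0.06 (the actual drug use=true cases).
Hence the posterior is 0.047460/0.094460 ≈ 0.5024.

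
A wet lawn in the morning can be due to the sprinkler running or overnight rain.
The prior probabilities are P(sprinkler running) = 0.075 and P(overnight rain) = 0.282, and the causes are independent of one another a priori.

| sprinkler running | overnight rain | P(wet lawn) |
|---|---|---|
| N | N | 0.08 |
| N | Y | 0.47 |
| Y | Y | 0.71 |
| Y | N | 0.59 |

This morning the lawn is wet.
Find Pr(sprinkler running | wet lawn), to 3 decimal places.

Pr(sprinkler running | wet lawn) ≈ 0.210

Numerator (weight on configurations with sprinkler running): 0.031771 + 0.015016 = 0.046787
Normalizer over all consistent configurations: 0.08*0.925*0.718 + 0.47*0.925*0.282 + 0.59*0.075*0.718 + 0.71*0.075*0.282 = 0.222518
Posterior = 0.046787 / 0.222518 ≈ 0.210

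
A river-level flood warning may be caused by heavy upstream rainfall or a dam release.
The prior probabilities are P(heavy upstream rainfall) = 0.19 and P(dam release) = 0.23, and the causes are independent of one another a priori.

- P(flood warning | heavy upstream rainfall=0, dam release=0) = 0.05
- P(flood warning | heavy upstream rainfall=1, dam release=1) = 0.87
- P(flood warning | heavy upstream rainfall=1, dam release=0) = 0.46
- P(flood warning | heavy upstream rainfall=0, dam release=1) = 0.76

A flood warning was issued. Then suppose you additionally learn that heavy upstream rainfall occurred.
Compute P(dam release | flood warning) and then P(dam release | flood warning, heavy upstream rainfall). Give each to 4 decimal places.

P(dam release | flood warning) ≈ 0.6459; P(dam release | flood warning, heavy upstream rainfall) ≈ 0.3610

By total probability over the 4 (heavy upstream rainfall, dam release) configurations:
  P(flood warning) = 0.05·0.81·0.77 + 0.76·0.81·0.23 + 0.46·0.19·0.77 + 0.87·0.19·0.23
        = 0.031185 + 0.141588 + 0.067298 + 0.038019 = 0.278090
Configurations with dam release contribute 0.179607, so
  P(dam release | flood warning) = 0.179607 / 0.278090 ≈ 0.6459

Now condition on the additional information:
P(flood warning | heavy upstream rainfall) = 0.46*0.77 + 0.87*0.23 = 0.354200 + 0.200100 = 0.554300
Restricting to configurations with dam release present: 0.87*0.23 = 0.200100.
So P(dam release | flood warning, heavy upstream rainfall) = 0.200100/0.554300 ≈ 0.3610.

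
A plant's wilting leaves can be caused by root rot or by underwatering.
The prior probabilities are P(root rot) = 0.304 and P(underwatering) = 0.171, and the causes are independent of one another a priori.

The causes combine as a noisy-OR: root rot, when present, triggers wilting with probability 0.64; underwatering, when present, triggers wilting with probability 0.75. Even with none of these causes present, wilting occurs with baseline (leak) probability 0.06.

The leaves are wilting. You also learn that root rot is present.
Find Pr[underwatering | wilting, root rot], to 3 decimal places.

Under noisy-OR, P(wilting | causes) = 1 − (1−0.06)·∏(1−qᵢ) over the active causes.
Enumerate both values of underwatering and weight by the priors:
  P(wilting | root rot) = 0.6616×0.829 + 0.9154×0.171
        = 0.548466 + 0.156533 = 0.704999
Configurations with underwatering contribute 0.156533, so
  P(underwatering | wilting, root rot) = 0.156533 / 0.704999 ≈ 0.222

Pr[underwatering | wilting, root rot] ≈ 0.222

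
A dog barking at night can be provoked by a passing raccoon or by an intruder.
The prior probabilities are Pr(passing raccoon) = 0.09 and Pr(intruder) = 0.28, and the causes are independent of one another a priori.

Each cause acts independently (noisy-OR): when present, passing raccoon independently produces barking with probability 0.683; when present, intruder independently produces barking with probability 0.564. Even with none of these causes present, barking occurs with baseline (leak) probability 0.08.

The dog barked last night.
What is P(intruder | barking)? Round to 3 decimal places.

P(intruder | barking) ≈ 0.640

Under noisy-OR, P(barking | causes) = 1 − (1−0.08)·∏(1−qᵢ) over the active causes.
Enumerate the 4 (passing raccoon, intruder) configurations and weight by the priors:
  P(barking) = 0.08×0.91×0.72 + 0.59888×0.91×0.28 + 0.70836×0.09×0.72 + 0.872845×0.09×0.28
        = 0.052416 + 0.152595 + 0.045902 + 0.021996 = 0.272909
Configurations with intruder contribute 0.174591, so
  P(intruder | barking) = 0.174591 / 0.272909 ≈ 0.640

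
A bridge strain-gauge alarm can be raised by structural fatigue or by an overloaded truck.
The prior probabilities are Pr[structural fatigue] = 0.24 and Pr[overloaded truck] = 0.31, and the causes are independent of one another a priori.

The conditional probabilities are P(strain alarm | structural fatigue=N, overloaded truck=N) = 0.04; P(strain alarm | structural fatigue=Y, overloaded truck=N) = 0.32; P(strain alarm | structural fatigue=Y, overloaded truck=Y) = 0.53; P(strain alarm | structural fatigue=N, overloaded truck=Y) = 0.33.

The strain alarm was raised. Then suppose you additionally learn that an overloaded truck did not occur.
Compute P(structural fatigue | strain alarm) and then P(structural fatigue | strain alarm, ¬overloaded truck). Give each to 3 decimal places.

P(structural fatigue | strain alarm) ≈ 0.484; P(structural fatigue | strain alarm, ¬overloaded truck) ≈ 0.716

Weight on structural fatigue=true, given the evidence: 0.052992 + 0.039432 = 0.092424
Normalizer over all consistent configurations: 0.04×0.76×0.69 + 0.33×0.76×0.31 + 0.32×0.24×0.69 + 0.53×0.24×0.31 = 0.191148
P(structural fatigue | strain alarm) = 0.092424/0.191148 ≈ 0.484

Now condition on the additional information:
For the numerator, keep only structural fatigue=true terms: 0.32×0.24 = 0.076800
Normalizer over all consistent configurations: 0.04×0.76 + 0.32×0.24 = 0.107200
Posterior = 0.076800 / 0.107200 ≈ 0.716
With overloaded truck excluded, structural fatigue must carry more of the explanatory weight for the strain alarm.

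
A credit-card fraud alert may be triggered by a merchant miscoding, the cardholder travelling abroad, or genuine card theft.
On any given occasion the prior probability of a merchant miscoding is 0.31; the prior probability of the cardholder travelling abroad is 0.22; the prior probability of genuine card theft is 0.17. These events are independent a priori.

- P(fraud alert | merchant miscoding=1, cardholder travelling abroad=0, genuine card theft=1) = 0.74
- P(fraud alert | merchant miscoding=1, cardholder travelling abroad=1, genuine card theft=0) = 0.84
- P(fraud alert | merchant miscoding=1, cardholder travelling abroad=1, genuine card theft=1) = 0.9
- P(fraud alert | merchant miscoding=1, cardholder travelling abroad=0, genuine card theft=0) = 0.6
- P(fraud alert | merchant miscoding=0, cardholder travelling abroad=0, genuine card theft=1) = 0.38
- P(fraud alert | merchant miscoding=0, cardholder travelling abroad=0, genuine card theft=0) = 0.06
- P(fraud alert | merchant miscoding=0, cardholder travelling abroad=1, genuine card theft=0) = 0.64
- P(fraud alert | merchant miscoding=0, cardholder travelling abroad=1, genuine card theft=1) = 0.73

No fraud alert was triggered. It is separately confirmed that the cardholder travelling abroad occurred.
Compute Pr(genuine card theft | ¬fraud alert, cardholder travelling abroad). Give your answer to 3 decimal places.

Numerator (weight on configurations with genuine card theft): 0.031671 + 0.005270 = 0.036941
The normalizing constant is 0.36*0.69*0.83 + 0.27*0.69*0.17 + 0.16*0.31*0.83 + 0.1*0.31*0.17 = 0.284281
P(genuine card theft | ¬fraud alert, cardholder travelling abroad) = 0.036941/0.284281 ≈ 0.130

Pr(genuine card theft | ¬fraud alert, cardholder travelling abroad) ≈ 0.130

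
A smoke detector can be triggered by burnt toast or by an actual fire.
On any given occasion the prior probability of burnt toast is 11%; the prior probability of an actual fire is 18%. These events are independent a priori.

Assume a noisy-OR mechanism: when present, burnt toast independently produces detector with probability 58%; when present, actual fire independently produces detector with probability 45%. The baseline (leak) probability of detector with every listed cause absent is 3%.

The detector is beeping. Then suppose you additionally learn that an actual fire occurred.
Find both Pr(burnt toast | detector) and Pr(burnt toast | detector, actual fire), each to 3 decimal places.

Under noisy-OR, P(detector | causes) = 1 − (1−0.03)·∏(1−qᵢ) over the active causes.
By total probability over the 4 (burnt toast, actual fire) configurations:
  P(detector) = 0.03×0.89×0.82 + 0.4665×0.89×0.18 + 0.5926×0.11×0.82 + 0.77593×0.11×0.18
        = 0.021894 + 0.074733 + 0.053453 + 0.015363 = 0.165443
The terms with burnt toast present sum to 0.068816, so
  P(burnt toast | detector) = 0.068816 / 0.165443 ≈ 0.416

Now also conditioning on actual fire=true:
Enumerate both values of burnt toast and weight by the priors:
  P(detector | actual fire) = 0.4665×0.89 + 0.77593×0.11
        = 0.415185 + 0.085352 = 0.500537
Keeping only the burnt toast-present terms gives 0.085352, so
  P(burnt toast | detector, actual fire) = 0.085352 / 0.500537 ≈ 0.171
— actual fire explains away the evidence for burnt toast.

Pr(burnt toast | detector) ≈ 0.416; Pr(burnt toast | detector, actual fire) ≈ 0.171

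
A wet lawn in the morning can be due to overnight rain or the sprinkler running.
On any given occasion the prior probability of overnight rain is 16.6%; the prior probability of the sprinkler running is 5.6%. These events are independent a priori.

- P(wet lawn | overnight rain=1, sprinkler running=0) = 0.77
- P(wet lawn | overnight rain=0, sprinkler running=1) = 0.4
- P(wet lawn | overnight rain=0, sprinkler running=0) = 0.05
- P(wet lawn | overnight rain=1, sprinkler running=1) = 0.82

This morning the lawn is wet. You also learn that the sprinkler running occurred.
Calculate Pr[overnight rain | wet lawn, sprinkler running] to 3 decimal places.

Pr[overnight rain | wet lawn, sprinkler running] ≈ 0.290

Sum P(wet lawn|·) weighted by the priors over both values of overnight rain:
  P(wet lawn | sprinkler running) = 0.4*0.834 + 0.82*0.166
        = 0.333600 + 0.136120 = 0.469720
Configurations with overnight rain contribute 0.136120, so
  P(overnight rain | wet lawn, sprinkler running) = 0.136120 / 0.469720 ≈ 0.290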